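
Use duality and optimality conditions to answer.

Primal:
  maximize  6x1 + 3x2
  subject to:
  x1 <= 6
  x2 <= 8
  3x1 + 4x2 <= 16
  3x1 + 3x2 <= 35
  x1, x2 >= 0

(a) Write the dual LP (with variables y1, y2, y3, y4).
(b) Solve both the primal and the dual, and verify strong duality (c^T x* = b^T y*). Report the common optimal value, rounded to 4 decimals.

The standard primal-dual pair for 'max c^T x s.t. A x <= b, x >= 0' is:
  Dual:  min b^T y  s.t.  A^T y >= c,  y >= 0.

So the dual LP is:
  minimize  6y1 + 8y2 + 16y3 + 35y4
  subject to:
    y1 + 3y3 + 3y4 >= 6
    y2 + 4y3 + 3y4 >= 3
    y1, y2, y3, y4 >= 0

Solving the primal: x* = (5.3333, 0).
  primal value c^T x* = 32.
Solving the dual: y* = (0, 0, 2, 0).
  dual value b^T y* = 32.
Strong duality: c^T x* = b^T y*. Confirmed.

32


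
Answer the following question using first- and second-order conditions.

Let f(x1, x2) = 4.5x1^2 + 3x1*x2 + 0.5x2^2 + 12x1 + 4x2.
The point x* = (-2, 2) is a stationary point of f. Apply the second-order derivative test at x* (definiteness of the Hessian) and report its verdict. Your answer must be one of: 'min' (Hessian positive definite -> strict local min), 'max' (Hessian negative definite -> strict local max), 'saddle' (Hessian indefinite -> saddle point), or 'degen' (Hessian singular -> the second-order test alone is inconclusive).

Compute the Hessian H = grad^2 f:
  H = [[9, 3], [3, 1]]
Verify stationarity: grad f(x*) = H x* + g = (0, 0).
Eigenvalues of H: 0, 10.
H has a zero eigenvalue (singular; positive semidefinite but not definite), so H is neither positive definite, negative definite, nor indefinite. The second-order test alone is inconclusive -> degen.
(Indeed, f is constant along the null direction of H through x*, so x* is not a strict local extremum.)

degen


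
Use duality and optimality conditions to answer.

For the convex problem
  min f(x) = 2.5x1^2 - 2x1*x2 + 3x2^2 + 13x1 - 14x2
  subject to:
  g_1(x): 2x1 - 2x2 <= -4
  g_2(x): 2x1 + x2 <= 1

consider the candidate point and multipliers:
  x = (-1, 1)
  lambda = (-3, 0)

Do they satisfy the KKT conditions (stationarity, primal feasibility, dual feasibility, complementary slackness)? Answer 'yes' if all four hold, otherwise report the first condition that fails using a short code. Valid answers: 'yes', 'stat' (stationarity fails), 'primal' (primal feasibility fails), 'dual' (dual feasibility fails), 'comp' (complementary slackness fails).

Gradient of f: grad f(x) = Q x + c = (6, -6)
Constraint values g_i(x) = a_i^T x - b_i:
  g_1((-1, 1)) = 0
  g_2((-1, 1)) = -2
Stationarity residual: grad f(x) + sum_i lambda_i a_i = (0, 0)
  -> stationarity OK
Primal feasibility (all g_i <= 0): OK
Dual feasibility (all lambda_i >= 0): FAILS
Complementary slackness (lambda_i * g_i(x) = 0 for all i): OK

Verdict: the first failing condition is dual_feasibility -> dual.

dual


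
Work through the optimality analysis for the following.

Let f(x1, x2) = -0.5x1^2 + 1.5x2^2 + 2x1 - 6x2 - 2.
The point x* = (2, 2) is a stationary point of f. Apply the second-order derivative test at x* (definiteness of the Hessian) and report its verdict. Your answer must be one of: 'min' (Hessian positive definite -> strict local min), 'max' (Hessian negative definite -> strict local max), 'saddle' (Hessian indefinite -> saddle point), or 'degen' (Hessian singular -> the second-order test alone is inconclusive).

Compute the Hessian H = grad^2 f:
  H = [[-1, 0], [0, 3]]
Verify stationarity: grad f(x*) = H x* + g = (0, 0).
Eigenvalues of H: -1, 3.
Eigenvalues have mixed signs, so H is indefinite -> x* is a saddle point.

saddle


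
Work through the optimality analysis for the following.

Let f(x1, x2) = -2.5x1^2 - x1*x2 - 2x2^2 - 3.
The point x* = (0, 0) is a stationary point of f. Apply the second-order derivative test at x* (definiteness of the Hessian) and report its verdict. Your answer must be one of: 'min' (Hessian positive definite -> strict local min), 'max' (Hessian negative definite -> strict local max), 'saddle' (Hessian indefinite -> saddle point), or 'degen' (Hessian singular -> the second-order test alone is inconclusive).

Compute the Hessian H = grad^2 f:
  H = [[-5, -1], [-1, -4]]
Verify stationarity: grad f(x*) = H x* + g = (0, 0).
Eigenvalues of H: -5.618, -3.382.
Both eigenvalues < 0, so H is negative definite -> x* is a strict local max.

max


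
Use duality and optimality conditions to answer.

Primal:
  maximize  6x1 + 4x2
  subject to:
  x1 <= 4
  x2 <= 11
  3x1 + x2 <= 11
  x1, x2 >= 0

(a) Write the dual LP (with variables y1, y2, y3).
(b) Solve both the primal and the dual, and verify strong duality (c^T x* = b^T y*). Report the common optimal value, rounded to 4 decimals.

The standard primal-dual pair for 'max c^T x s.t. A x <= b, x >= 0' is:
  Dual:  min b^T y  s.t.  A^T y >= c,  y >= 0.

So the dual LP is:
  minimize  4y1 + 11y2 + 11y3
  subject to:
    y1 + 3y3 >= 6
    y2 + y3 >= 4
    y1, y2, y3 >= 0

Solving the primal: x* = (0, 11).
  primal value c^T x* = 44.
Solving the dual: y* = (0, 2, 2).
  dual value b^T y* = 44.
Strong duality: c^T x* = b^T y*. Confirmed.

44


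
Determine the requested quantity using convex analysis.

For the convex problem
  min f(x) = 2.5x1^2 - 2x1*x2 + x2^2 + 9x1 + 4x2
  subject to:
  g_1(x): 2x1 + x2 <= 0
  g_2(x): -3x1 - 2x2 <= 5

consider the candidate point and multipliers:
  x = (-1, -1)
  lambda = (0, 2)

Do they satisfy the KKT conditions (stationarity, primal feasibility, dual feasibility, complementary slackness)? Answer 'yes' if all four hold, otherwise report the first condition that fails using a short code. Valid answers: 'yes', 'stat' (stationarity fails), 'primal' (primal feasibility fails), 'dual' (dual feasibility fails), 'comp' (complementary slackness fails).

Gradient of f: grad f(x) = Q x + c = (6, 4)
Constraint values g_i(x) = a_i^T x - b_i:
  g_1((-1, -1)) = -3
  g_2((-1, -1)) = 0
Stationarity residual: grad f(x) + sum_i lambda_i a_i = (0, 0)
  -> stationarity OK
Primal feasibility (all g_i <= 0): OK
Dual feasibility (all lambda_i >= 0): OK
Complementary slackness (lambda_i * g_i(x) = 0 for all i): OK

Verdict: yes, KKT holds.

yes


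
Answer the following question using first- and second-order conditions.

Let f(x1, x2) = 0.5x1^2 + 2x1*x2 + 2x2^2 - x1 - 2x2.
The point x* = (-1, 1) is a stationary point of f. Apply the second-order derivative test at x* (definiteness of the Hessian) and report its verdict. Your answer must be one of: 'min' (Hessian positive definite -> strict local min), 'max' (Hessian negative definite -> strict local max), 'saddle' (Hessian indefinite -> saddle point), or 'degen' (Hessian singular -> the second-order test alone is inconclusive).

Compute the Hessian H = grad^2 f:
  H = [[1, 2], [2, 4]]
Verify stationarity: grad f(x*) = H x* + g = (0, 0).
Eigenvalues of H: 0, 5.
H has a zero eigenvalue (singular; positive semidefinite but not definite), so H is neither positive definite, negative definite, nor indefinite. The second-order test alone is inconclusive -> degen.
(Indeed, f is constant along the null direction of H through x*, so x* is not a strict local extremum.)

degen


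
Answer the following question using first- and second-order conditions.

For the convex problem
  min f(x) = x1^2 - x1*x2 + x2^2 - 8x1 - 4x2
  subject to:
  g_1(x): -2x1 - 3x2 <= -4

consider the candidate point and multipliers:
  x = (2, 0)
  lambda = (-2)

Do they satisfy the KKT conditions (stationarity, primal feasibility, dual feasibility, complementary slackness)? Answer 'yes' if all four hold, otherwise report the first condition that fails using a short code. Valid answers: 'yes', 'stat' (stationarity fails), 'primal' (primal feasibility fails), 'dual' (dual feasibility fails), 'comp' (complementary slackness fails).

Gradient of f: grad f(x) = Q x + c = (-4, -6)
Constraint values g_i(x) = a_i^T x - b_i:
  g_1((2, 0)) = 0
Stationarity residual: grad f(x) + sum_i lambda_i a_i = (0, 0)
  -> stationarity OK
Primal feasibility (all g_i <= 0): OK
Dual feasibility (all lambda_i >= 0): FAILS
Complementary slackness (lambda_i * g_i(x) = 0 for all i): OK

Verdict: the first failing condition is dual_feasibility -> dual.

dual


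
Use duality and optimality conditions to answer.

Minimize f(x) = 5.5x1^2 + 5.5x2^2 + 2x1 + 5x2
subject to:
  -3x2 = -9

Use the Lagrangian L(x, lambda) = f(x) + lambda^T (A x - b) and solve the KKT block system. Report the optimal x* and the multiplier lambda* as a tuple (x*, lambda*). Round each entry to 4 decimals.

Form the Lagrangian:
  L(x, lambda) = (1/2) x^T Q x + c^T x + lambda^T (A x - b)
Stationarity (grad_x L = 0): Q x + c + A^T lambda = 0.
Primal feasibility: A x = b.

This gives the KKT block system:
  [ Q   A^T ] [ x     ]   [-c ]
  [ A    0  ] [ lambda ] = [ b ]

Solving the linear system:
  x*      = (-0.1818, 3)
  lambda* = (12.6667)
  f(x*)   = 64.3182

x* = (-0.1818, 3), lambda* = (12.6667)


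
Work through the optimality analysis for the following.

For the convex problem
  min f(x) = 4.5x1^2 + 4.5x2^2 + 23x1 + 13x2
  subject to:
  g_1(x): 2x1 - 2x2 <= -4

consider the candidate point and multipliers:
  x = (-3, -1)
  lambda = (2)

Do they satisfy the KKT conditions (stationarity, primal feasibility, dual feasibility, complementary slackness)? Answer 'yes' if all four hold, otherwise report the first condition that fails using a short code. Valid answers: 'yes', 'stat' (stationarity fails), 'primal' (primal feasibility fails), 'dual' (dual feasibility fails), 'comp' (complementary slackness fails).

Gradient of f: grad f(x) = Q x + c = (-4, 4)
Constraint values g_i(x) = a_i^T x - b_i:
  g_1((-3, -1)) = 0
Stationarity residual: grad f(x) + sum_i lambda_i a_i = (0, 0)
  -> stationarity OK
Primal feasibility (all g_i <= 0): OK
Dual feasibility (all lambda_i >= 0): OK
Complementary slackness (lambda_i * g_i(x) = 0 for all i): OK

Verdict: yes, KKT holds.

yes


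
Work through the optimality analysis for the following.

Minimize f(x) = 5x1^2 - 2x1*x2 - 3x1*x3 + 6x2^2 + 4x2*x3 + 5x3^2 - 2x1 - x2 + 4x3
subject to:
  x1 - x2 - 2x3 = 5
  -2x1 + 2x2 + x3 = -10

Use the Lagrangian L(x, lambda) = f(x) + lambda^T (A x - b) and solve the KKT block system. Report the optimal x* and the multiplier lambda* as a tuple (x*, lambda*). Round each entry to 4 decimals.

Form the Lagrangian:
  L(x, lambda) = (1/2) x^T Q x + c^T x + lambda^T (A x - b)
Stationarity (grad_x L = 0): Q x + c + A^T lambda = 0.
Primal feasibility: A x = b.

This gives the KKT block system:
  [ Q   A^T ] [ x     ]   [-c ]
  [ A    0  ] [ lambda ] = [ b ]

Solving the linear system:
  x*      = (2.9444, -2.0556, 0)
  lambda* = (1.8148, 16.6852)
  f(x*)   = 76.9722

x* = (2.9444, -2.0556, 0), lambda* = (1.8148, 16.6852)


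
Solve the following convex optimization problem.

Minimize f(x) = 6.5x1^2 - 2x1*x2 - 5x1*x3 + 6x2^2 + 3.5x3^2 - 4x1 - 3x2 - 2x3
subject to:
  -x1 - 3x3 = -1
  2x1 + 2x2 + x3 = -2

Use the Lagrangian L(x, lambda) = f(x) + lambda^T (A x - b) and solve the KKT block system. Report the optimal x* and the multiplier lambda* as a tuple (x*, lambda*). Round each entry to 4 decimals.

Form the Lagrangian:
  L(x, lambda) = (1/2) x^T Q x + c^T x + lambda^T (A x - b)
Stationarity (grad_x L = 0): Q x + c + A^T lambda = 0.
Primal feasibility: A x = b.

This gives the KKT block system:
  [ Q   A^T ] [ x     ]   [-c ]
  [ A    0  ] [ lambda ] = [ b ]

Solving the linear system:
  x*      = (-0.3726, -0.8562, 0.4575)
  lambda* = (3.11, 6.2645)
  f(x*)   = 9.3914

x* = (-0.3726, -0.8562, 0.4575), lambda* = (3.11, 6.2645)


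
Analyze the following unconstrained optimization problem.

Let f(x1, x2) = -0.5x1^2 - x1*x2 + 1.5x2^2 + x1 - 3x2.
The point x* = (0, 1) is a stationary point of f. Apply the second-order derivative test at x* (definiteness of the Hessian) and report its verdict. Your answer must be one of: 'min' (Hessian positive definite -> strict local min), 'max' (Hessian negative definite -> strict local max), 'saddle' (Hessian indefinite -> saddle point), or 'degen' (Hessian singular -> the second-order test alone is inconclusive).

Compute the Hessian H = grad^2 f:
  H = [[-1, -1], [-1, 3]]
Verify stationarity: grad f(x*) = H x* + g = (0, 0).
Eigenvalues of H: -1.2361, 3.2361.
Eigenvalues have mixed signs, so H is indefinite -> x* is a saddle point.

saddle


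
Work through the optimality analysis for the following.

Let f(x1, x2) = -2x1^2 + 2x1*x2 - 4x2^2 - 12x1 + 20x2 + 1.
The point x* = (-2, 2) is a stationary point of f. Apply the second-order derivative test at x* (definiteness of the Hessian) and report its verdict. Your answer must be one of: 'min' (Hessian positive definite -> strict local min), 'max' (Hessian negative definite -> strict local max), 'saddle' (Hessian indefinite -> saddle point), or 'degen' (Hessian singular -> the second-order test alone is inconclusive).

Compute the Hessian H = grad^2 f:
  H = [[-4, 2], [2, -8]]
Verify stationarity: grad f(x*) = H x* + g = (0, 0).
Eigenvalues of H: -8.8284, -3.1716.
Both eigenvalues < 0, so H is negative definite -> x* is a strict local max.

max


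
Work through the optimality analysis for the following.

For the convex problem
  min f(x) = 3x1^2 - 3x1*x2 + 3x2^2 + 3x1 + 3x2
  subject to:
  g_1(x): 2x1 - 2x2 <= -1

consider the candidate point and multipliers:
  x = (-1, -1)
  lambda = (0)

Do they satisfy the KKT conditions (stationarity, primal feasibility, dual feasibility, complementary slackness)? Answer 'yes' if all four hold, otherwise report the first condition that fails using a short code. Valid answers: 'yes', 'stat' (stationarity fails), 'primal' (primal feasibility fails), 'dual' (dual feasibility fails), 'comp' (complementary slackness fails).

Gradient of f: grad f(x) = Q x + c = (0, 0)
Constraint values g_i(x) = a_i^T x - b_i:
  g_1((-1, -1)) = 1
Stationarity residual: grad f(x) + sum_i lambda_i a_i = (0, 0)
  -> stationarity OK
Primal feasibility (all g_i <= 0): FAILS
Dual feasibility (all lambda_i >= 0): OK
Complementary slackness (lambda_i * g_i(x) = 0 for all i): OK

Verdict: the first failing condition is primal_feasibility -> primal.

primal


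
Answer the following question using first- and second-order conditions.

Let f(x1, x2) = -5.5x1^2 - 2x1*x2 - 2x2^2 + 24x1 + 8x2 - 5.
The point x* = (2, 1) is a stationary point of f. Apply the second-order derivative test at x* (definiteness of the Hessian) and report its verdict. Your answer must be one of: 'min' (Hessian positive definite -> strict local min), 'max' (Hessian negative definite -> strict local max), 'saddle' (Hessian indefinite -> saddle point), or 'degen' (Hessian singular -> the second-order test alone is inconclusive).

Compute the Hessian H = grad^2 f:
  H = [[-11, -2], [-2, -4]]
Verify stationarity: grad f(x*) = H x* + g = (0, 0).
Eigenvalues of H: -11.5311, -3.4689.
Both eigenvalues < 0, so H is negative definite -> x* is a strict local max.

max


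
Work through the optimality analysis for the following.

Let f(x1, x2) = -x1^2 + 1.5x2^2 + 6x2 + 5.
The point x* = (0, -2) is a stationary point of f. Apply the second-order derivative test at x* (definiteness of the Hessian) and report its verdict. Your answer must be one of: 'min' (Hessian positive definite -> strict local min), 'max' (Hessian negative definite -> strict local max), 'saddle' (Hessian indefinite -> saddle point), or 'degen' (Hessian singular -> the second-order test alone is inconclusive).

Compute the Hessian H = grad^2 f:
  H = [[-2, 0], [0, 3]]
Verify stationarity: grad f(x*) = H x* + g = (0, 0).
Eigenvalues of H: -2, 3.
Eigenvalues have mixed signs, so H is indefinite -> x* is a saddle point.

saddle


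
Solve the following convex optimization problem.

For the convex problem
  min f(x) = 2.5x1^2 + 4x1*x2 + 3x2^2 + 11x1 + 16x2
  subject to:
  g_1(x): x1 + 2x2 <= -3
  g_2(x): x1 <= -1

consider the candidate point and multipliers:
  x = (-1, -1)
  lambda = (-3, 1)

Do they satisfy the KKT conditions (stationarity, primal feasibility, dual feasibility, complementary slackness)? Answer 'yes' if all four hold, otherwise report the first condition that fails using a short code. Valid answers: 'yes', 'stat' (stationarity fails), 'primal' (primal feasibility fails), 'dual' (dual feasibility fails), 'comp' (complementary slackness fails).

Gradient of f: grad f(x) = Q x + c = (2, 6)
Constraint values g_i(x) = a_i^T x - b_i:
  g_1((-1, -1)) = 0
  g_2((-1, -1)) = 0
Stationarity residual: grad f(x) + sum_i lambda_i a_i = (0, 0)
  -> stationarity OK
Primal feasibility (all g_i <= 0): OK
Dual feasibility (all lambda_i >= 0): FAILS
Complementary slackness (lambda_i * g_i(x) = 0 for all i): OK

Verdict: the first failing condition is dual_feasibility -> dual.

dual


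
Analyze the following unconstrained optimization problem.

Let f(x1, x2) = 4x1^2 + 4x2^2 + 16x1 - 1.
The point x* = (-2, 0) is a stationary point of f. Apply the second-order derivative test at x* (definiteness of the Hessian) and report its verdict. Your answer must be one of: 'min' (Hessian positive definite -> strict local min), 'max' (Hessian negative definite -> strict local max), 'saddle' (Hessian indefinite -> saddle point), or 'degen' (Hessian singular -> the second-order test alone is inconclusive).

Compute the Hessian H = grad^2 f:
  H = [[8, 0], [0, 8]]
Verify stationarity: grad f(x*) = H x* + g = (0, 0).
Eigenvalues of H: 8, 8.
Both eigenvalues > 0, so H is positive definite -> x* is a strict local min.

min


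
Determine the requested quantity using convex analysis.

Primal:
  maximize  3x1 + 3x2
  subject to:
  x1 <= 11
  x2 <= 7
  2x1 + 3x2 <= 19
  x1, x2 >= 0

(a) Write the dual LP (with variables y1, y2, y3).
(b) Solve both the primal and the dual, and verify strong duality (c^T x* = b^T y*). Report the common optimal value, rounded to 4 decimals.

The standard primal-dual pair for 'max c^T x s.t. A x <= b, x >= 0' is:
  Dual:  min b^T y  s.t.  A^T y >= c,  y >= 0.

So the dual LP is:
  minimize  11y1 + 7y2 + 19y3
  subject to:
    y1 + 2y3 >= 3
    y2 + 3y3 >= 3
    y1, y2, y3 >= 0

Solving the primal: x* = (9.5, 0).
  primal value c^T x* = 28.5.
Solving the dual: y* = (0, 0, 1.5).
  dual value b^T y* = 28.5.
Strong duality: c^T x* = b^T y*. Confirmed.

28.5


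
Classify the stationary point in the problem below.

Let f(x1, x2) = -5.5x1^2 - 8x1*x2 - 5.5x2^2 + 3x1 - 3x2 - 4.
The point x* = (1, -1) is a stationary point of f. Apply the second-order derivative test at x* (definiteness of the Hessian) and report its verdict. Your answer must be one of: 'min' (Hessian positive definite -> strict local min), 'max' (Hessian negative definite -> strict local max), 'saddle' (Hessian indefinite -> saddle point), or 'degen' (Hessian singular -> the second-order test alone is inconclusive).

Compute the Hessian H = grad^2 f:
  H = [[-11, -8], [-8, -11]]
Verify stationarity: grad f(x*) = H x* + g = (0, 0).
Eigenvalues of H: -19, -3.
Both eigenvalues < 0, so H is negative definite -> x* is a strict local max.

max


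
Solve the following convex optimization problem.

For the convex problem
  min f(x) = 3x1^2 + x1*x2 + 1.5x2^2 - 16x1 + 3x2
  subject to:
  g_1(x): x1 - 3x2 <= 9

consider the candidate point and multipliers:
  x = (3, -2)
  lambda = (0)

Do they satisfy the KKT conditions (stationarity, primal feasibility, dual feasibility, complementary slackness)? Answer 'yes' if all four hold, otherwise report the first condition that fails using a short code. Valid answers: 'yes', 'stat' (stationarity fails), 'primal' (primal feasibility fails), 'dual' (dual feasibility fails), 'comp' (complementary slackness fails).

Gradient of f: grad f(x) = Q x + c = (0, 0)
Constraint values g_i(x) = a_i^T x - b_i:
  g_1((3, -2)) = 0
Stationarity residual: grad f(x) + sum_i lambda_i a_i = (0, 0)
  -> stationarity OK
Primal feasibility (all g_i <= 0): OK
Dual feasibility (all lambda_i >= 0): OK
Complementary slackness (lambda_i * g_i(x) = 0 for all i): OK

Verdict: yes, KKT holds.

yes


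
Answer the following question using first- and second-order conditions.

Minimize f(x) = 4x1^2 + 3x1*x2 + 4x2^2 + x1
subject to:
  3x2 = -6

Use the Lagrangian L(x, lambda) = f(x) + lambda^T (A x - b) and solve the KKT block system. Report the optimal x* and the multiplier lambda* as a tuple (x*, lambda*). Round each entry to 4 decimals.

Form the Lagrangian:
  L(x, lambda) = (1/2) x^T Q x + c^T x + lambda^T (A x - b)
Stationarity (grad_x L = 0): Q x + c + A^T lambda = 0.
Primal feasibility: A x = b.

This gives the KKT block system:
  [ Q   A^T ] [ x     ]   [-c ]
  [ A    0  ] [ lambda ] = [ b ]

Solving the linear system:
  x*      = (0.625, -2)
  lambda* = (4.7083)
  f(x*)   = 14.4375

x* = (0.625, -2), lambda* = (4.7083)


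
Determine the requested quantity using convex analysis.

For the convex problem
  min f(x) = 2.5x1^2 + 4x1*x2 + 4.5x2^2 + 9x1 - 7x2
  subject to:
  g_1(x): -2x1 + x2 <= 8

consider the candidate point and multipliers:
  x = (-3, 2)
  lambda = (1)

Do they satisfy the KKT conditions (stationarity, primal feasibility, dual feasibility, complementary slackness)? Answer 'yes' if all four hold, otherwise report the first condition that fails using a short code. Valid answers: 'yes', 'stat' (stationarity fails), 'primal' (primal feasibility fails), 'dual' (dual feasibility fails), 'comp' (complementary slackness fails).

Gradient of f: grad f(x) = Q x + c = (2, -1)
Constraint values g_i(x) = a_i^T x - b_i:
  g_1((-3, 2)) = 0
Stationarity residual: grad f(x) + sum_i lambda_i a_i = (0, 0)
  -> stationarity OK
Primal feasibility (all g_i <= 0): OK
Dual feasibility (all lambda_i >= 0): OK
Complementary slackness (lambda_i * g_i(x) = 0 for all i): OK

Verdict: yes, KKT holds.

yes


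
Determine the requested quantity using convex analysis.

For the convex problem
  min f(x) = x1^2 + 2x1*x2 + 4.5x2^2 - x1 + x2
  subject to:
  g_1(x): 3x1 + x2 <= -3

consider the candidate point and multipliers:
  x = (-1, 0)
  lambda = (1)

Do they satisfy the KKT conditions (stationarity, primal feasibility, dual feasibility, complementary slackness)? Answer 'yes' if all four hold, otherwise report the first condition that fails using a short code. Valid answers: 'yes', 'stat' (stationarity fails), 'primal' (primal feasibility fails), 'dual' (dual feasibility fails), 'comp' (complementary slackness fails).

Gradient of f: grad f(x) = Q x + c = (-3, -1)
Constraint values g_i(x) = a_i^T x - b_i:
  g_1((-1, 0)) = 0
Stationarity residual: grad f(x) + sum_i lambda_i a_i = (0, 0)
  -> stationarity OK
Primal feasibility (all g_i <= 0): OK
Dual feasibility (all lambda_i >= 0): OK
Complementary slackness (lambda_i * g_i(x) = 0 for all i): OK

Verdict: yes, KKT holds.

yes


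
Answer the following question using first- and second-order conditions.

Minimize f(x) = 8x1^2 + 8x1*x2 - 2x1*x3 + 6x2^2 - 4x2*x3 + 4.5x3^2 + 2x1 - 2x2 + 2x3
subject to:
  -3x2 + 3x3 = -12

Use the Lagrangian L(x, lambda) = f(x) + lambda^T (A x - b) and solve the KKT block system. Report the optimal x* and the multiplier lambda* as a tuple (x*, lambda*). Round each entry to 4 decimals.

Form the Lagrangian:
  L(x, lambda) = (1/2) x^T Q x + c^T x + lambda^T (A x - b)
Stationarity (grad_x L = 0): Q x + c + A^T lambda = 0.
Primal feasibility: A x = b.

This gives the KKT block system:
  [ Q   A^T ] [ x     ]   [-c ]
  [ A    0  ] [ lambda ] = [ b ]

Solving the linear system:
  x*      = (-1.4535, 2.2093, -1.7907)
  lambda* = (6.6822)
  f(x*)   = 34.6395

x* = (-1.4535, 2.2093, -1.7907), lambda* = (6.6822)


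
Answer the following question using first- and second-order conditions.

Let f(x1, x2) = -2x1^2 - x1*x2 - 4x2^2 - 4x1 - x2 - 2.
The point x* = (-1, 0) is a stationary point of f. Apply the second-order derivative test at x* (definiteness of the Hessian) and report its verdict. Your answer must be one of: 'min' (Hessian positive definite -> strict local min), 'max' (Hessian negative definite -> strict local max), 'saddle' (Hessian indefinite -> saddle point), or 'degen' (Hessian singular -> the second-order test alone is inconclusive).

Compute the Hessian H = grad^2 f:
  H = [[-4, -1], [-1, -8]]
Verify stationarity: grad f(x*) = H x* + g = (0, 0).
Eigenvalues of H: -8.2361, -3.7639.
Both eigenvalues < 0, so H is negative definite -> x* is a strict local max.

max


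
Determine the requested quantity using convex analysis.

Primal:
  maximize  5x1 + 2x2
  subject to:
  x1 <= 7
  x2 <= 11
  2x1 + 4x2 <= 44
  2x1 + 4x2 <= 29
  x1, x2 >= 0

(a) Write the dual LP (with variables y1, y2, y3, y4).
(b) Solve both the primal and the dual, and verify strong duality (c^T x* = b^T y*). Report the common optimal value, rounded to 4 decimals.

The standard primal-dual pair for 'max c^T x s.t. A x <= b, x >= 0' is:
  Dual:  min b^T y  s.t.  A^T y >= c,  y >= 0.

So the dual LP is:
  minimize  7y1 + 11y2 + 44y3 + 29y4
  subject to:
    y1 + 2y3 + 2y4 >= 5
    y2 + 4y3 + 4y4 >= 2
    y1, y2, y3, y4 >= 0

Solving the primal: x* = (7, 3.75).
  primal value c^T x* = 42.5.
Solving the dual: y* = (4, 0, 0, 0.5).
  dual value b^T y* = 42.5.
Strong duality: c^T x* = b^T y*. Confirmed.

42.5


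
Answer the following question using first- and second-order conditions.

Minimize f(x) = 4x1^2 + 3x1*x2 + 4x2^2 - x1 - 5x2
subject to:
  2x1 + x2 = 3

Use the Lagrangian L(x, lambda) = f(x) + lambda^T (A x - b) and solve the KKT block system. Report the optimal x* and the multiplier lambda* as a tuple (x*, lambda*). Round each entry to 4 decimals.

Form the Lagrangian:
  L(x, lambda) = (1/2) x^T Q x + c^T x + lambda^T (A x - b)
Stationarity (grad_x L = 0): Q x + c + A^T lambda = 0.
Primal feasibility: A x = b.

This gives the KKT block system:
  [ Q   A^T ] [ x     ]   [-c ]
  [ A    0  ] [ lambda ] = [ b ]

Solving the linear system:
  x*      = (1.0714, 0.8571)
  lambda* = (-5.0714)
  f(x*)   = 4.9286

x* = (1.0714, 0.8571), lambda* = (-5.0714)


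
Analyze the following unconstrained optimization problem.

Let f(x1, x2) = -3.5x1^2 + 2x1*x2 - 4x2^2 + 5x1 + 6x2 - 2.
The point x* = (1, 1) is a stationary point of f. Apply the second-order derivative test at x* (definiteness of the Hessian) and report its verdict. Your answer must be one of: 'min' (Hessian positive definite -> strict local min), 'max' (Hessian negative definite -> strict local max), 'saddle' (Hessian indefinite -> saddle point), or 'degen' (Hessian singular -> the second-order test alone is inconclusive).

Compute the Hessian H = grad^2 f:
  H = [[-7, 2], [2, -8]]
Verify stationarity: grad f(x*) = H x* + g = (0, 0).
Eigenvalues of H: -9.5616, -5.4384.
Both eigenvalues < 0, so H is negative definite -> x* is a strict local max.

max


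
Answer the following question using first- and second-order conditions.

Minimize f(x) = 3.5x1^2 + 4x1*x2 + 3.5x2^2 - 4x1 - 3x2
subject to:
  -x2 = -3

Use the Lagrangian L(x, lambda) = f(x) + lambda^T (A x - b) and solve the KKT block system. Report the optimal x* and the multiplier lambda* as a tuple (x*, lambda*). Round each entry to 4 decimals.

Form the Lagrangian:
  L(x, lambda) = (1/2) x^T Q x + c^T x + lambda^T (A x - b)
Stationarity (grad_x L = 0): Q x + c + A^T lambda = 0.
Primal feasibility: A x = b.

This gives the KKT block system:
  [ Q   A^T ] [ x     ]   [-c ]
  [ A    0  ] [ lambda ] = [ b ]

Solving the linear system:
  x*      = (-1.1429, 3)
  lambda* = (13.4286)
  f(x*)   = 17.9286

x* = (-1.1429, 3), lambda* = (13.4286)


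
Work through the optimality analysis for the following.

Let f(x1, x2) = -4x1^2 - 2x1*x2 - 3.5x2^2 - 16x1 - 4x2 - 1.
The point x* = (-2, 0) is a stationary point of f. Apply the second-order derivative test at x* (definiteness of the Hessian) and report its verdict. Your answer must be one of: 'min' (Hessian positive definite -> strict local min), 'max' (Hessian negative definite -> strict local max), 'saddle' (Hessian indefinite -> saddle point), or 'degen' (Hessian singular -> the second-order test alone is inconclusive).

Compute the Hessian H = grad^2 f:
  H = [[-8, -2], [-2, -7]]
Verify stationarity: grad f(x*) = H x* + g = (0, 0).
Eigenvalues of H: -9.5616, -5.4384.
Both eigenvalues < 0, so H is negative definite -> x* is a strict local max.

max


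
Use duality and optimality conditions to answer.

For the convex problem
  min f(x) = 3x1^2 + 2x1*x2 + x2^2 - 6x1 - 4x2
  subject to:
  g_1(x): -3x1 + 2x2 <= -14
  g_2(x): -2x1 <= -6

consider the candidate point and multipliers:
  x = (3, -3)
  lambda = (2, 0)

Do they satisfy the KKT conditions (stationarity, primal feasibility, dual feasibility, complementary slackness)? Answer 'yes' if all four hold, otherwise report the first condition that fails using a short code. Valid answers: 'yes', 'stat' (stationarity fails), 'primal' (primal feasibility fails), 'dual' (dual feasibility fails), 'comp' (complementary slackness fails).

Gradient of f: grad f(x) = Q x + c = (6, -4)
Constraint values g_i(x) = a_i^T x - b_i:
  g_1((3, -3)) = -1
  g_2((3, -3)) = 0
Stationarity residual: grad f(x) + sum_i lambda_i a_i = (0, 0)
  -> stationarity OK
Primal feasibility (all g_i <= 0): OK
Dual feasibility (all lambda_i >= 0): OK
Complementary slackness (lambda_i * g_i(x) = 0 for all i): FAILS

Verdict: the first failing condition is complementary_slackness -> comp.

comp


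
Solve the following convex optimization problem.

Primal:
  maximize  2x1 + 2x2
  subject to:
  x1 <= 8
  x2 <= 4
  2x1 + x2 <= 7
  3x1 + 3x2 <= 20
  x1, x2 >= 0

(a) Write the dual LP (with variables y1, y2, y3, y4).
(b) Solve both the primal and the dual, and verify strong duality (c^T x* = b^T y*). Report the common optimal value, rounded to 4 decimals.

The standard primal-dual pair for 'max c^T x s.t. A x <= b, x >= 0' is:
  Dual:  min b^T y  s.t.  A^T y >= c,  y >= 0.

So the dual LP is:
  minimize  8y1 + 4y2 + 7y3 + 20y4
  subject to:
    y1 + 2y3 + 3y4 >= 2
    y2 + y3 + 3y4 >= 2
    y1, y2, y3, y4 >= 0

Solving the primal: x* = (1.5, 4).
  primal value c^T x* = 11.
Solving the dual: y* = (0, 1, 1, 0).
  dual value b^T y* = 11.
Strong duality: c^T x* = b^T y*. Confirmed.

11


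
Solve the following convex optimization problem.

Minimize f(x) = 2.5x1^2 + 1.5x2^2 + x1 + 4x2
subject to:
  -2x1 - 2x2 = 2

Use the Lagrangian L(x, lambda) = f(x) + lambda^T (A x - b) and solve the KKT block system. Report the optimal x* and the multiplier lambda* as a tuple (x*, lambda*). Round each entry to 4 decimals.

Form the Lagrangian:
  L(x, lambda) = (1/2) x^T Q x + c^T x + lambda^T (A x - b)
Stationarity (grad_x L = 0): Q x + c + A^T lambda = 0.
Primal feasibility: A x = b.

This gives the KKT block system:
  [ Q   A^T ] [ x     ]   [-c ]
  [ A    0  ] [ lambda ] = [ b ]

Solving the linear system:
  x*      = (0, -1)
  lambda* = (0.5)
  f(x*)   = -2.5

x* = (0, -1), lambda* = (0.5)


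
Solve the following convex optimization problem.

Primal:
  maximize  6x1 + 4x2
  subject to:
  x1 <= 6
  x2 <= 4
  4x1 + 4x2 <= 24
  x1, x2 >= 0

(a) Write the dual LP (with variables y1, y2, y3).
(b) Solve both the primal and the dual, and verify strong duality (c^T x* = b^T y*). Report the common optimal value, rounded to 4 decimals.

The standard primal-dual pair for 'max c^T x s.t. A x <= b, x >= 0' is:
  Dual:  min b^T y  s.t.  A^T y >= c,  y >= 0.

So the dual LP is:
  minimize  6y1 + 4y2 + 24y3
  subject to:
    y1 + 4y3 >= 6
    y2 + 4y3 >= 4
    y1, y2, y3 >= 0

Solving the primal: x* = (6, 0).
  primal value c^T x* = 36.
Solving the dual: y* = (2, 0, 1).
  dual value b^T y* = 36.
Strong duality: c^T x* = b^T y*. Confirmed.

36


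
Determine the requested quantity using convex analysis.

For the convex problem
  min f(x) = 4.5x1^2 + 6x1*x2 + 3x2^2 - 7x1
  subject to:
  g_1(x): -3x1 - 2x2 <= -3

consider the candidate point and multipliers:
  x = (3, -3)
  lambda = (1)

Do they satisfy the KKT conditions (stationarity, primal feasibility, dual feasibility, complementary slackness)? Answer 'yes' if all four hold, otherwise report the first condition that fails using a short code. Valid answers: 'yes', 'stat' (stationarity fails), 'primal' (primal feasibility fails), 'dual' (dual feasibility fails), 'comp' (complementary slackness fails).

Gradient of f: grad f(x) = Q x + c = (2, 0)
Constraint values g_i(x) = a_i^T x - b_i:
  g_1((3, -3)) = 0
Stationarity residual: grad f(x) + sum_i lambda_i a_i = (-1, -2)
  -> stationarity FAILS
Primal feasibility (all g_i <= 0): OK
Dual feasibility (all lambda_i >= 0): OK
Complementary slackness (lambda_i * g_i(x) = 0 for all i): OK

Verdict: the first failing condition is stationarity -> stat.

stat


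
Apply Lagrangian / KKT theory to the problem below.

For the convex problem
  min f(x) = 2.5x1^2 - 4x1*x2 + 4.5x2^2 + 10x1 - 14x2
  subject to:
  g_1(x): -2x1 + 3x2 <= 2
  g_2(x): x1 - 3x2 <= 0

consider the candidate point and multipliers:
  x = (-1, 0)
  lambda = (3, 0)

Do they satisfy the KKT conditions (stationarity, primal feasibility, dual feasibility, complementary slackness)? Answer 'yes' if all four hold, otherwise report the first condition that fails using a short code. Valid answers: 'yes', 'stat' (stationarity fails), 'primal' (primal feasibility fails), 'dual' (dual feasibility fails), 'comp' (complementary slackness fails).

Gradient of f: grad f(x) = Q x + c = (5, -10)
Constraint values g_i(x) = a_i^T x - b_i:
  g_1((-1, 0)) = 0
  g_2((-1, 0)) = -1
Stationarity residual: grad f(x) + sum_i lambda_i a_i = (-1, -1)
  -> stationarity FAILS
Primal feasibility (all g_i <= 0): OK
Dual feasibility (all lambda_i >= 0): OK
Complementary slackness (lambda_i * g_i(x) = 0 for all i): OK

Verdict: the first failing condition is stationarity -> stat.

stat


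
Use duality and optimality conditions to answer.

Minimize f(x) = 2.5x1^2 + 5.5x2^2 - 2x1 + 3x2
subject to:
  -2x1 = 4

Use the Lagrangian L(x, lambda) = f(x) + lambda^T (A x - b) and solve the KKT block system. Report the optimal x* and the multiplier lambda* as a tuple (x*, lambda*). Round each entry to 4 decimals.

Form the Lagrangian:
  L(x, lambda) = (1/2) x^T Q x + c^T x + lambda^T (A x - b)
Stationarity (grad_x L = 0): Q x + c + A^T lambda = 0.
Primal feasibility: A x = b.

This gives the KKT block system:
  [ Q   A^T ] [ x     ]   [-c ]
  [ A    0  ] [ lambda ] = [ b ]

Solving the linear system:
  x*      = (-2, -0.2727)
  lambda* = (-6)
  f(x*)   = 13.5909

x* = (-2, -0.2727), lambda* = (-6)


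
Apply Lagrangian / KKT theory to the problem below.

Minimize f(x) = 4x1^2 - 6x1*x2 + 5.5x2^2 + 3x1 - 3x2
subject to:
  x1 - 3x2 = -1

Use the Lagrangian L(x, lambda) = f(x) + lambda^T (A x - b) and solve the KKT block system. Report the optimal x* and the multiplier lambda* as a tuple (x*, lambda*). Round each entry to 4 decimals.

Form the Lagrangian:
  L(x, lambda) = (1/2) x^T Q x + c^T x + lambda^T (A x - b)
Stationarity (grad_x L = 0): Q x + c + A^T lambda = 0.
Primal feasibility: A x = b.

This gives the KKT block system:
  [ Q   A^T ] [ x     ]   [-c ]
  [ A    0  ] [ lambda ] = [ b ]

Solving the linear system:
  x*      = (-0.234, 0.2553)
  lambda* = (0.4043)
  f(x*)   = -0.5319

x* = (-0.234, 0.2553), lambda* = (0.4043)


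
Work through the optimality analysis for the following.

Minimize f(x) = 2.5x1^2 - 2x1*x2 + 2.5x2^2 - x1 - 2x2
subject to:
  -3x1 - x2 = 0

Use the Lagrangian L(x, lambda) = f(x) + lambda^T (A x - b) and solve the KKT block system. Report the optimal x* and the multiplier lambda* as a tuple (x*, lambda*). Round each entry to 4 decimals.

Form the Lagrangian:
  L(x, lambda) = (1/2) x^T Q x + c^T x + lambda^T (A x - b)
Stationarity (grad_x L = 0): Q x + c + A^T lambda = 0.
Primal feasibility: A x = b.

This gives the KKT block system:
  [ Q   A^T ] [ x     ]   [-c ]
  [ A    0  ] [ lambda ] = [ b ]

Solving the linear system:
  x*      = (-0.0806, 0.2419)
  lambda* = (-0.629)
  f(x*)   = -0.2016

x* = (-0.0806, 0.2419), lambda* = (-0.629)


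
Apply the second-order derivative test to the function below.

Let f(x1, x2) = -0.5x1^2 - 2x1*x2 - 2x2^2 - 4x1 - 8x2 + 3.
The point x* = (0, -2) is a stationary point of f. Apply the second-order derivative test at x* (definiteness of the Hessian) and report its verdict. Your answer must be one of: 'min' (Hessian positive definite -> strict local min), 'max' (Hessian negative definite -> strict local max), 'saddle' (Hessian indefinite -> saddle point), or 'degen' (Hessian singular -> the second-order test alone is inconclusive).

Compute the Hessian H = grad^2 f:
  H = [[-1, -2], [-2, -4]]
Verify stationarity: grad f(x*) = H x* + g = (0, 0).
Eigenvalues of H: -5, 0.
H has a zero eigenvalue (singular; negative semidefinite but not definite), so H is neither positive definite, negative definite, nor indefinite. The second-order test alone is inconclusive -> degen.
(Indeed, f is constant along the null direction of H through x*, so x* is not a strict local extremum.)

degen


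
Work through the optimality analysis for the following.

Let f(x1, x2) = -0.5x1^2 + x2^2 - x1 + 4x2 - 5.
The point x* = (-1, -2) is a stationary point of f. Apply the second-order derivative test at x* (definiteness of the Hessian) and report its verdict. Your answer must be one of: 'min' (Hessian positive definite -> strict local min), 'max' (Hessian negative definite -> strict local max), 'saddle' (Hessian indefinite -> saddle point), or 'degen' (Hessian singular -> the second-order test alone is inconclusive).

Compute the Hessian H = grad^2 f:
  H = [[-1, 0], [0, 2]]
Verify stationarity: grad f(x*) = H x* + g = (0, 0).
Eigenvalues of H: -1, 2.
Eigenvalues have mixed signs, so H is indefinite -> x* is a saddle point.

saddle


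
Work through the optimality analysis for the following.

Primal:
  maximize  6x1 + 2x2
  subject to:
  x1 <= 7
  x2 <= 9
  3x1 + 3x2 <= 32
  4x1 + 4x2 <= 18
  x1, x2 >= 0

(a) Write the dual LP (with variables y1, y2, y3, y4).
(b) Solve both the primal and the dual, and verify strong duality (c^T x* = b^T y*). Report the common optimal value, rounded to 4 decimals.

The standard primal-dual pair for 'max c^T x s.t. A x <= b, x >= 0' is:
  Dual:  min b^T y  s.t.  A^T y >= c,  y >= 0.

So the dual LP is:
  minimize  7y1 + 9y2 + 32y3 + 18y4
  subject to:
    y1 + 3y3 + 4y4 >= 6
    y2 + 3y3 + 4y4 >= 2
    y1, y2, y3, y4 >= 0

Solving the primal: x* = (4.5, 0).
  primal value c^T x* = 27.
Solving the dual: y* = (0, 0, 0, 1.5).
  dual value b^T y* = 27.
Strong duality: c^T x* = b^T y*. Confirmed.

27


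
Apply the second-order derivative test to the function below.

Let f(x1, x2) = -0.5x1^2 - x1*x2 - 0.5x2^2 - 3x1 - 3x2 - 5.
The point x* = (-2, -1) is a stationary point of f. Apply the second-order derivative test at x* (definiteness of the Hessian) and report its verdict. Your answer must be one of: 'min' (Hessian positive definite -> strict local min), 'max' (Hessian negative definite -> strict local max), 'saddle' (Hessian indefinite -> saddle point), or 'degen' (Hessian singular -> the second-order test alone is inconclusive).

Compute the Hessian H = grad^2 f:
  H = [[-1, -1], [-1, -1]]
Verify stationarity: grad f(x*) = H x* + g = (0, 0).
Eigenvalues of H: -2, 0.
H has a zero eigenvalue (singular; negative semidefinite but not definite), so H is neither positive definite, negative definite, nor indefinite. The second-order test alone is inconclusive -> degen.
(Indeed, f is constant along the null direction of H through x*, so x* is not a strict local extremum.)

degen


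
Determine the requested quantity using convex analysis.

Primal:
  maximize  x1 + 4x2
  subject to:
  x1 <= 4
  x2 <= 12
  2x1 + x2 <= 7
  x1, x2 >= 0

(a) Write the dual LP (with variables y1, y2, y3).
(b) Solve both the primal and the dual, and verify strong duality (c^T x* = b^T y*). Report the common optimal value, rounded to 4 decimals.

The standard primal-dual pair for 'max c^T x s.t. A x <= b, x >= 0' is:
  Dual:  min b^T y  s.t.  A^T y >= c,  y >= 0.

So the dual LP is:
  minimize  4y1 + 12y2 + 7y3
  subject to:
    y1 + 2y3 >= 1
    y2 + y3 >= 4
    y1, y2, y3 >= 0

Solving the primal: x* = (0, 7).
  primal value c^T x* = 28.
Solving the dual: y* = (0, 0, 4).
  dual value b^T y* = 28.
Strong duality: c^T x* = b^T y*. Confirmed.

28


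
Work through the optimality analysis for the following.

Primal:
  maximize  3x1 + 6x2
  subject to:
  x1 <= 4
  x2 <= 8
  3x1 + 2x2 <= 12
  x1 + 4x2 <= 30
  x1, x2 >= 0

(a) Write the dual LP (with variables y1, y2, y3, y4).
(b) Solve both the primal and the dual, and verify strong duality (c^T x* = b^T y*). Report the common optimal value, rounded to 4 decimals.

The standard primal-dual pair for 'max c^T x s.t. A x <= b, x >= 0' is:
  Dual:  min b^T y  s.t.  A^T y >= c,  y >= 0.

So the dual LP is:
  minimize  4y1 + 8y2 + 12y3 + 30y4
  subject to:
    y1 + 3y3 + y4 >= 3
    y2 + 2y3 + 4y4 >= 6
    y1, y2, y3, y4 >= 0

Solving the primal: x* = (0, 6).
  primal value c^T x* = 36.
Solving the dual: y* = (0, 0, 3, 0).
  dual value b^T y* = 36.
Strong duality: c^T x* = b^T y*. Confirmed.

36
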